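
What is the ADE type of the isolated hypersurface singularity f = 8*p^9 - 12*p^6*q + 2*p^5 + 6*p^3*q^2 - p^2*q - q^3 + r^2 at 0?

D_4

The Hessian of f at 0 has rank 1. Corank 2; j^3 = -q*(p^2 + q^2) splits into three distinct lines over C (the quadratic factor has nonzero discriminant), so D_4.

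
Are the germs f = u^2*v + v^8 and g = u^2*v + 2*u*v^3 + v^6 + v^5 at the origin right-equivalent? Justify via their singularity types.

The Hessian of f at 0 has rank 0. Corank 2; j^3 = u^2*v has shape L^2 M (L != M), so D-series; mu = 9 gives D_9. The Hessian of g at 0 has rank 0. Corank 2; j^3 = u^2*v has shape L^2 M (L != M), so D-series; mu = 7 gives D_7. f is D_9 but g is D_7, hence not right-equivalent.

No.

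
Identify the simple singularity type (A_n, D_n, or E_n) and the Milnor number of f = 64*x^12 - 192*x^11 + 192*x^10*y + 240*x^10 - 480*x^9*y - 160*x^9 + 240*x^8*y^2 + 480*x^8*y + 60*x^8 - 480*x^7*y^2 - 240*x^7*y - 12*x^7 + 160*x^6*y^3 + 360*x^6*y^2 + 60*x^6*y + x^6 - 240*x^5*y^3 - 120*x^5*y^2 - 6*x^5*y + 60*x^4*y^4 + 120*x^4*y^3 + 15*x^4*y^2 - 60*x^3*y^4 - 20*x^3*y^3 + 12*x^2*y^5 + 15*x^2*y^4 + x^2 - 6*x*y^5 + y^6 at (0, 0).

Type A_5, Milnor number mu = 5.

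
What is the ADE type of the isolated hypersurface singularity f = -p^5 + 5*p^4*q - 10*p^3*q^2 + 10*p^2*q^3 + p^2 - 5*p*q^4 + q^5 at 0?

A_4

The Hessian of f at 0 has rank 1. Corank 1: A-series; mu = 4 gives A_4.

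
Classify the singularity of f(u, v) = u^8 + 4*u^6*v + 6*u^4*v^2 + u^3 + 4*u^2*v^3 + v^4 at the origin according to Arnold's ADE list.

E6

The Hessian of f at 0 is [[0, 0], [0, 0]] with rank 0, so corank 2. A Groebner basis of the Jacobian ideal J(f) in C{u,v} is {v^3, u^2}; counting standard monomials gives mu = 6. Corank 2; j^3 = u^3 is a perfect cube, so E-series; the 4-jet and mu = 6 give E_6.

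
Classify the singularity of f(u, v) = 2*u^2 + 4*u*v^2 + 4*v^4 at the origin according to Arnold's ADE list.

A_3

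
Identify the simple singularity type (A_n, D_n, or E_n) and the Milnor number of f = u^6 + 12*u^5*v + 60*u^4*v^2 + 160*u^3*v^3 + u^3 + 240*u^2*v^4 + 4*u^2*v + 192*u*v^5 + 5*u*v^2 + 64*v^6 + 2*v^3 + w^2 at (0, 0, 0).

Type D_7, Milnor number mu = 7.

The Hessian of f at 0 is [[0, 0, 0], [0, 0, 0], [0, 0, 2]] with rank 1, so corank 2. A Groebner basis of the Jacobian ideal J(f) in C{u,v,w} is {-u*v/6 + v^5 - v^2/6, u*v^2 + v^3, u^2 + 3*u*v + 2*v^2, w}; counting standard monomials gives mu = 7. Corank 2; j^3 = (u + v)^2*(u + 2*v) has shape L^2 M (L != M), so D-series; mu = 7 gives D_7.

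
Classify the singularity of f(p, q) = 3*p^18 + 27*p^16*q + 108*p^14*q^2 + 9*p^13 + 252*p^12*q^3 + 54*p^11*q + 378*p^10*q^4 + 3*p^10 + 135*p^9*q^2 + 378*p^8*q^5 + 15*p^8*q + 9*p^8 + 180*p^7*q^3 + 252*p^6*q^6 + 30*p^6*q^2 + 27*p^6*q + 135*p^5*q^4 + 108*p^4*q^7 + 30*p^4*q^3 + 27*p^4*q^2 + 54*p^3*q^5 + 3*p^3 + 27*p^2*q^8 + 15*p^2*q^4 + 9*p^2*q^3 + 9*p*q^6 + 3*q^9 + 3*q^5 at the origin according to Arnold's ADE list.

E8

The Hessian of f at 0 has rank 0. Corank 2; j^3 = 3*p^3 is a perfect cube, so E-series; the 5-jet and mu = 8 give E_8.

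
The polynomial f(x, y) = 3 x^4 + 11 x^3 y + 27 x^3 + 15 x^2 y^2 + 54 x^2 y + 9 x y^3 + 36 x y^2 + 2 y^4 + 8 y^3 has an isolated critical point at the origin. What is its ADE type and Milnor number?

Type E7, Milnor number mu = 7.

The Hessian of f at 0 is [[0, 0], [0, 0]] with rank 0, so corank 2. A Groebner basis of the Jacobian ideal J(f) in C{x,y} is {19683*x^2 + 26244*x*y + y^4 + 27*y^3 + 8748*y^2, x^3 + 270*x^2 + 360*x*y + 2*y^3/3 + 120*y^2, x^2*y - 243*x^2 - 324*x*y - 7*y^3/9 - 108*y^2, 162*x^2 + x*y^2 + 216*x*y + 8*y^3/9 + 72*y^2}; counting standard monomials gives mu = 7. Corank 2; j^3 = (3*x + 2*y)^3 is a perfect cube, so E-series; the 4-jet and mu = 7 give E_7.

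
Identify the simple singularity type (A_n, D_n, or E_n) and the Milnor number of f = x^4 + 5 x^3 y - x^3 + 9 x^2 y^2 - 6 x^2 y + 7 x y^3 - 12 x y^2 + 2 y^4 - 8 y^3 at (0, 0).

Type E7, Milnor number mu = 7.

The Hessian of f at 0 has rank 0. Corank 2; j^3 = -(x + 2*y)^3 is a perfect cube, so E-series; the 4-jet and mu = 7 give E_7.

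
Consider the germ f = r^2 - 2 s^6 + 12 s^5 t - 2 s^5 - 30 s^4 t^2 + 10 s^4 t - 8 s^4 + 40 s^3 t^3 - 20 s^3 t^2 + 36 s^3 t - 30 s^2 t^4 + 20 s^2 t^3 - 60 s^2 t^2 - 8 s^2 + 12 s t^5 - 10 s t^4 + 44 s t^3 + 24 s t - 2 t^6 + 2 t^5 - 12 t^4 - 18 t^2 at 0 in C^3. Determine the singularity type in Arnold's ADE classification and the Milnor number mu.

Type A_4, Milnor number mu = 4.

The Hessian of f at 0 is [[-16, 24, 0], [24, -36, 0], [0, 0, 2]] with rank 2, so corank 1. A Groebner basis of the Jacobian ideal J(f) in C{s,t,r} is {16*s + t^3 - 24*t, s^2 - 9*t^2/4, s*t - 3*t^2/2, r}; counting standard monomials gives mu = 4. Corank 1: A-series; mu = 4 gives A_4.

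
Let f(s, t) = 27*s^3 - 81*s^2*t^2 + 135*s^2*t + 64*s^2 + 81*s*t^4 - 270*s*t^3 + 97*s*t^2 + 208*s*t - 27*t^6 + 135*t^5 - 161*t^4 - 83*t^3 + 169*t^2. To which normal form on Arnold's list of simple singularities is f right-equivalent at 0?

The Hessian of f at 0 has rank 1. Corank 1: A-series; mu = 2 gives A_2.

A_2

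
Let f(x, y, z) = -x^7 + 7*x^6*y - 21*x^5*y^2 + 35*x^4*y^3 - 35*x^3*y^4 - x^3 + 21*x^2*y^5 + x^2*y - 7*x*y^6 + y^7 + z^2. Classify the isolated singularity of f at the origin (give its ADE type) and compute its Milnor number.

Type D8, Milnor number mu = 8.

The Hessian of f at 0 has rank 1. Corank 2; j^3 = -x^2*(x - y) has shape L^2 M (L != M), so D-series; mu = 8 gives D_8.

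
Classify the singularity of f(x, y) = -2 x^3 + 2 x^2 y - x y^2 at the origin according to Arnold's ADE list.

D_{4}

The Hessian of f at 0 is [[0, 0], [0, 0]] with rank 0, so corank 2. A Groebner basis of the Jacobian ideal J(f) in C{x,y} is {y^3, x^2 + y^2/2, x*y + y^2/2}; counting standard monomials gives mu = 4. Corank 2; j^3 = -x*(2*x^2 - 2*x*y + y^2) splits into three distinct lines over C (the quadratic factor has nonzero discriminant), so D_4.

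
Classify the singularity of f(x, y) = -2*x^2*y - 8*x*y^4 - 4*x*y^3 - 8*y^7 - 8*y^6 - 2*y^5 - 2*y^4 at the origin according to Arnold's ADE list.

D5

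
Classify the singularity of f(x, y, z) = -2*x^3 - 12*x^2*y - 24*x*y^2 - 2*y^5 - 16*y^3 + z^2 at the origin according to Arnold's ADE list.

E_{8}

The Hessian of f at 0 has rank 1. Corank 2; j^3 = -2*(x + 2*y)^3 is a perfect cube, so E-series; the 5-jet and mu = 8 give E_8.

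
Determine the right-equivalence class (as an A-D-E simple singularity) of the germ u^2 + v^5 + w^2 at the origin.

A4

The Hessian of f at 0 is [[2, 0, 0], [0, 0, 0], [0, 0, 2]] with rank 2, so corank 1. A Groebner basis of the Jacobian ideal J(f) in C{u,v,w} is {v^4, u, w}; counting standard monomials gives mu = 4. Corank 1: A-series; mu = 4 gives A_4.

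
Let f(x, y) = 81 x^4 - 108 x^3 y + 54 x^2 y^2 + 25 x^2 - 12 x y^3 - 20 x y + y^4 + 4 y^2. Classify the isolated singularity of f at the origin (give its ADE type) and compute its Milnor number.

Type A3, Milnor number mu = 3.

The Hessian of f at 0 has rank 1. Corank 1: A-series; mu = 3 gives A_3.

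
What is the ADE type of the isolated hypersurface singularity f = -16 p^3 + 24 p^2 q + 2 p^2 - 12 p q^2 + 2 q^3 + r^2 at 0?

A_2

The Hessian of f at 0 has rank 2. Corank 1: A-series; mu = 2 gives A_2.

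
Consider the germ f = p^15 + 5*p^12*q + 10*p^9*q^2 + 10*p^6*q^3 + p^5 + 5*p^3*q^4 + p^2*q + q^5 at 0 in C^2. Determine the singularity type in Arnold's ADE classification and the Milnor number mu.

The Hessian of f at 0 has rank 0. Corank 2; j^3 = p^2*q has shape L^2 M (L != M), so D-series; mu = 6 gives D_6.

Type D_6, Milnor number mu = 6.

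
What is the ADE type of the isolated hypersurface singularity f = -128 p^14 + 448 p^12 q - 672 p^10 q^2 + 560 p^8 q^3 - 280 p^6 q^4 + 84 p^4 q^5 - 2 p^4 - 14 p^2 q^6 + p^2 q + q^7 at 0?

The Hessian of f at 0 is [[0, 0], [0, 0]] with rank 0, so corank 2. A Groebner basis of the Jacobian ideal J(f) in C{p,q} is {p^2/7 + q^6, p^3, p*q}; counting standard monomials gives mu = 8. Corank 2; j^3 = p^2*q has shape L^2 M (L != M), so D-series; mu = 8 gives D_8.

D_{8}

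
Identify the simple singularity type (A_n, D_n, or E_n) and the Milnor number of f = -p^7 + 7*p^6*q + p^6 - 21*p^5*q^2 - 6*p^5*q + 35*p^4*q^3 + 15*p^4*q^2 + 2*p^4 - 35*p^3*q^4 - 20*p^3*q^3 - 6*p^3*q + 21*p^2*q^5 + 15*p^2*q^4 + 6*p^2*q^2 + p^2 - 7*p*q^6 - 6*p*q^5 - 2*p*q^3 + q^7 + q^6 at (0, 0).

The Hessian of f at 0 has rank 1. Corank 1: A-series; mu = 6 gives A_6.

Type A6, Milnor number mu = 6.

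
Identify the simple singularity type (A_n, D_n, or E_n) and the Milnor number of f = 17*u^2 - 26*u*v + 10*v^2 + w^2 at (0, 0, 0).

The Hessian of f at 0 has rank 3. Corank 0: nondegenerate Morse point, so A_1.

Type A_1, Milnor number mu = 1.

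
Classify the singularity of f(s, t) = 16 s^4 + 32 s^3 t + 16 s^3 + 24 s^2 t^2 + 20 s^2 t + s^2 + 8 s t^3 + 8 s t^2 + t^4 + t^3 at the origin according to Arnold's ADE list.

A_2

The Hessian of f at 0 is [[2, 0], [0, 0]] with rank 1, so corank 1. A Groebner basis of the Jacobian ideal J(f) in C{s,t} is {t^2, s}; counting standard monomials gives mu = 2. Corank 1: A-series; mu = 2 gives A_2.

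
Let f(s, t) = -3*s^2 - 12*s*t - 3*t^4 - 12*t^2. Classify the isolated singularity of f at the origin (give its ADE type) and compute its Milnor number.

The Hessian of f at 0 is [[-6, -12], [-12, -24]] with rank 1, so corank 1. A Groebner basis of the Jacobian ideal J(f) in C{s,t} is {t^3, s + 2*t}; counting standard monomials gives mu = 3. Corank 1: A-series; mu = 3 gives A_3.

Type A_3, Milnor number mu = 3.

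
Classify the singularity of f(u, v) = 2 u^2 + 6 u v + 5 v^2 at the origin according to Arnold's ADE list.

The Hessian of f at 0 is [[4, 6], [6, 10]] with rank 2, so corank 0. A Groebner basis of the Jacobian ideal J(f) in C{u,v} is {u, v}; counting standard monomials gives mu = 1. Corank 0: nondegenerate Morse point, so A_1.

A1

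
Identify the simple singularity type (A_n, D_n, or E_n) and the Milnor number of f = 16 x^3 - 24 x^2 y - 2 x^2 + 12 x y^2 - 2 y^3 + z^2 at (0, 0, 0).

Type A2, Milnor number mu = 2.

The Hessian of f at 0 has rank 2. Corank 1: A-series; mu = 2 gives A_2.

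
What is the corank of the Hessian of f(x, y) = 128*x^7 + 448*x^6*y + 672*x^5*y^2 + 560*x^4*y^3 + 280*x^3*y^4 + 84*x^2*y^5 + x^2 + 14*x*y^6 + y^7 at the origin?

1

Hessian at 0 has rank 1.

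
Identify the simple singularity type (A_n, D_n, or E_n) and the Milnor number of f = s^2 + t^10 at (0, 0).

The Hessian of f at 0 is [[2, 0], [0, 0]] with rank 1, so corank 1. A Groebner basis of the Jacobian ideal J(f) in C{s,t} is {t^9, s}; counting standard monomials gives mu = 9. Corank 1: A-series; mu = 9 gives A_9.

Type A9, Milnor number mu = 9.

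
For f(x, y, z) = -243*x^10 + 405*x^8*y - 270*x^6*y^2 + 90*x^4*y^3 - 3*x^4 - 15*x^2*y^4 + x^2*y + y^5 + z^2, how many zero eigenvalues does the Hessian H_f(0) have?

2

Hessian at 0 has rank 1.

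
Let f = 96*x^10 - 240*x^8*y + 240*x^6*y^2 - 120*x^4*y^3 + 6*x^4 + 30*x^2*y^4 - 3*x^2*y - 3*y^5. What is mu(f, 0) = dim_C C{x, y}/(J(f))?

6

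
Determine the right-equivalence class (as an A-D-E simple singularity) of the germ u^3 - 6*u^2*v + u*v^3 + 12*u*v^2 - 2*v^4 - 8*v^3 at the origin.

E_7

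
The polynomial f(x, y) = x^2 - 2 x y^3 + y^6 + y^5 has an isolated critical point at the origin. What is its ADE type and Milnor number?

Type A_{4}, Milnor number mu = 4.

The Hessian of f at 0 is [[2, 0], [0, 0]] with rank 1, so corank 1. A Groebner basis of the Jacobian ideal J(f) in C{x,y} is {-x + y^3, x^2, x*y}; counting standard monomials gives mu = 4. Corank 1: A-series; mu = 4 gives A_4.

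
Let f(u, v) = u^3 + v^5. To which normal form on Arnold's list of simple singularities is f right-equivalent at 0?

E_{8}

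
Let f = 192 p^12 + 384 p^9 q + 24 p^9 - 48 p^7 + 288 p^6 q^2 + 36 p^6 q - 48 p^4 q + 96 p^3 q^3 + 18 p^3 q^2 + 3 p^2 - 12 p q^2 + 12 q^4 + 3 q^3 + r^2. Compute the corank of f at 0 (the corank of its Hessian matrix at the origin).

1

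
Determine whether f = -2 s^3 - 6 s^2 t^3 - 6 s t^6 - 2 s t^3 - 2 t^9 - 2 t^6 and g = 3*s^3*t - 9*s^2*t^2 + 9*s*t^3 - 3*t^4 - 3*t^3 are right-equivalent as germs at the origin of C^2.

Yes.

The Hessian of f at 0 is [[0, 0], [0, 0]] with rank 0, so corank 2. A Groebner basis of the Jacobian ideal J(f) in C{s,t} is {s^3, s*t^2, 3*s^2 + t^3}; counting standard monomials gives mu = 7. Corank 2; j^3 = -2*s^3 is a perfect cube, so E-series; the 4-jet and mu = 7 give E_7. The Hessian of g at 0 is [[0, 0], [0, 0]] with rank 0, so corank 2. A Groebner basis of the Jacobian ideal J(g) in C{s,t} is {s^3 - 3*s*t^2 - 3*t^2, s^2*t - 2*s*t^2, t^3}; counting standard monomials gives mu = 7. Corank 2; j^3 = -3*t^3 is a perfect cube, so E-series; the 4-jet and mu = 7 give E_7. Both have type E_7, hence right-equivalent.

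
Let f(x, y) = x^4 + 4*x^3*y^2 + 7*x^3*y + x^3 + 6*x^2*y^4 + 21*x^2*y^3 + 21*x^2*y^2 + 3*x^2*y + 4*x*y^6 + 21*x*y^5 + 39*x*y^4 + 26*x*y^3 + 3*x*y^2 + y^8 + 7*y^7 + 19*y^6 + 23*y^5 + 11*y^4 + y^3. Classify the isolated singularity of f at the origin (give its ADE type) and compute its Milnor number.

Type E_{7}, Milnor number mu = 7.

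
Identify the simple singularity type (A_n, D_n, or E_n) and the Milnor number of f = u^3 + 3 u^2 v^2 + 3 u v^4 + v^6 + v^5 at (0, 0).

Type E8, Milnor number mu = 8.

The Hessian of f at 0 is [[0, 0], [0, 0]] with rank 0, so corank 2. A Groebner basis of the Jacobian ideal J(f) in C{u,v} is {v^4, u^3, u^2/2 + u*v^2}; counting standard monomials gives mu = 8. Corank 2; j^3 = u^3 is a perfect cube, so E-series; the 5-jet and mu = 8 give E_8.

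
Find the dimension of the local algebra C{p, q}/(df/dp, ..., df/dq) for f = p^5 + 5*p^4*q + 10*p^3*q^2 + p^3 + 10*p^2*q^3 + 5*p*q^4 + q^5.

8

The Hessian of f at 0 has rank 0. Corank 2; j^3 = p^3 is a perfect cube, so E-series; the 5-jet and mu = 8 give E_8.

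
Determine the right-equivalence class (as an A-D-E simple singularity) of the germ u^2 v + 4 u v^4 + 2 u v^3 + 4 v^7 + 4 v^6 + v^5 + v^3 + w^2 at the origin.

The Hessian of f at 0 has rank 1. Corank 2; j^3 = v*(u^2 + v^2) splits into three distinct lines over C (the quadratic factor has nonzero discriminant), so D_4.

D_{4}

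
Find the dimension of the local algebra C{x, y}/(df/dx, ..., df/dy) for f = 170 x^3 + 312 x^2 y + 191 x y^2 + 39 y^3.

The Hessian of f at 0 is [[0, 0], [0, 0]] with rank 0, so corank 2. A Groebner basis of the Jacobian ideal J(f) in C{x,y} is {y^3, x^2 - 23*y^2/66, x*y + 13*y^2/22}; counting standard monomials gives mu = 4. Corank 2; j^3 = (5*x + 3*y)*(34*x^2 + 42*x*y + 13*y^2) splits into three distinct lines over C (the quadratic factor has nonzero discriminant), so D_4.

4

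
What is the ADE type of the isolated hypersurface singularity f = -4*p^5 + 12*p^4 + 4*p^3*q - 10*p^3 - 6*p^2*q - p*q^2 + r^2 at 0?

D_{4}

The Hessian of f at 0 has rank 1. Corank 2; j^3 = -p*(10*p^2 + 6*p*q + q^2) splits into three distinct lines over C (the quadratic factor has nonzero discriminant), so D_4.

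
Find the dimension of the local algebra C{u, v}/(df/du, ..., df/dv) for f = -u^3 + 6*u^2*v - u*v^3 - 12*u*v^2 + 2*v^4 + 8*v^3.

7

The Hessian of f at 0 has rank 0. Corank 2; j^3 = -(u - 2*v)^3 is a perfect cube, so E-series; the 4-jet and mu = 7 give E_7.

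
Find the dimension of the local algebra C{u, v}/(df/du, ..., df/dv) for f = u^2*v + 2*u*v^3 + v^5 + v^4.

The Hessian of f at 0 is [[0, 0], [0, 0]] with rank 0, so corank 2. A Groebner basis of the Jacobian ideal J(f) in C{u,v} is {u*v^2, u*v + v^3, u^2 - 4*u*v}; counting standard monomials gives mu = 5. Corank 2; j^3 = u^2*v has shape L^2 M (L != M), so D-series; mu = 5 gives D_5.

5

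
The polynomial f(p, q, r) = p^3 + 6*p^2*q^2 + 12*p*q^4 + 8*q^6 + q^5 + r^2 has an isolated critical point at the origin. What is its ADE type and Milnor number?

Type E8, Milnor number mu = 8.

The Hessian of f at 0 is [[0, 0, 0], [0, 0, 0], [0, 0, 2]] with rank 1, so corank 2. A Groebner basis of the Jacobian ideal J(f) in C{p,q,r} is {q^4, p^3, p^2/4 + p*q^2, r}; counting standard monomials gives mu = 8. Corank 2; j^3 = p^3 is a perfect cube, so E-series; the 5-jet and mu = 8 give E_8.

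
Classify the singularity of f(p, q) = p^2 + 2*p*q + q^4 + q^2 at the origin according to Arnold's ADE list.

A3

The Hessian of f at 0 has rank 1. Corank 1: A-series; mu = 3 gives A_3.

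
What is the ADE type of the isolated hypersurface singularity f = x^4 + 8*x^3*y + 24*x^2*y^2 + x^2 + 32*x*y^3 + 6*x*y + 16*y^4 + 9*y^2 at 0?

The Hessian of f at 0 is [[2, 6], [6, 18]] with rank 1, so corank 1. A Groebner basis of the Jacobian ideal J(f) in C{x,y} is {y^3, x + 3*y}; counting standard monomials gives mu = 3. Corank 1: A-series; mu = 3 gives A_3.

A_3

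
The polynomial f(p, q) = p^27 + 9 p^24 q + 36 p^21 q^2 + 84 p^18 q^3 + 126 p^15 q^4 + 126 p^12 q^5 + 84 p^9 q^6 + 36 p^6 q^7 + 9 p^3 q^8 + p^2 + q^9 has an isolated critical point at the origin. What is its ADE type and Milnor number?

Type A8, Milnor number mu = 8.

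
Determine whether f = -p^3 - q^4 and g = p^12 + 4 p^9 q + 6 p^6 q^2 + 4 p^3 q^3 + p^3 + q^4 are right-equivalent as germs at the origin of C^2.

Yes.

The Hessian of f at 0 has rank 0. Corank 2; j^3 = -p^3 is a perfect cube, so E-series; the 4-jet and mu = 6 give E_6. The Hessian of g at 0 has rank 0. Corank 2; j^3 = p^3 is a perfect cube, so E-series; the 4-jet and mu = 6 give E_6. Both have type E_6, hence right-equivalent.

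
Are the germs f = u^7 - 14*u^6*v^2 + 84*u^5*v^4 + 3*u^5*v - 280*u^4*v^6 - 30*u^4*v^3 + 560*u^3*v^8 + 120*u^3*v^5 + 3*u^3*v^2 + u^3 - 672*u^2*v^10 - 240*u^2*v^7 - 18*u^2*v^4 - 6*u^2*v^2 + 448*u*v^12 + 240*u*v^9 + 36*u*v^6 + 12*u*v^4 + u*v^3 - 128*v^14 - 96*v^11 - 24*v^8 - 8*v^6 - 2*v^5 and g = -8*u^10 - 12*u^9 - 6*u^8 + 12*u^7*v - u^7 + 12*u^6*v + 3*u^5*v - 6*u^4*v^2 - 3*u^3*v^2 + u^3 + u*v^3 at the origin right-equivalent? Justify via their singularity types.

Yes.

The Hessian of f at 0 has rank 0. Corank 2; j^3 = u^3 is a perfect cube, so E-series; the 4-jet and mu = 7 give E_7. The Hessian of g at 0 has rank 0. Corank 2; j^3 = u^3 is a perfect cube, so E-series; the 4-jet and mu = 7 give E_7. Both have type E_7, hence right-equivalent.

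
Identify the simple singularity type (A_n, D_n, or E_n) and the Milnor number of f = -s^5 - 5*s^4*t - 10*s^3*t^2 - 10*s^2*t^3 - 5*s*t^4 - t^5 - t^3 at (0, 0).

The Hessian of f at 0 is [[0, 0], [0, 0]] with rank 0, so corank 2. A Groebner basis of the Jacobian ideal J(f) in C{s,t} is {s^4 + 4*s^3*t, t^2}; counting standard monomials gives mu = 8. Corank 2; j^3 = -t^3 is a perfect cube, so E-series; the 5-jet and mu = 8 give E_8.

Type E8, Milnor number mu = 8.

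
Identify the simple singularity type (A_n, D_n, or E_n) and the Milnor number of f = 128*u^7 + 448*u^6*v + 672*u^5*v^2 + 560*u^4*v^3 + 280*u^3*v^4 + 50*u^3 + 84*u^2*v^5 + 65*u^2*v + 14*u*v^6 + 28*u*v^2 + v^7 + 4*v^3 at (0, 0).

The Hessian of f at 0 is [[0, 0], [0, 0]] with rank 0, so corank 2. A Groebner basis of the Jacobian ideal J(f) in C{u,v} is {-78125*u*v/14 + v^6 - 15625*v^2/7, u*v^2 + 2*v^3/5, u^2 + 9*u*v/10 + v^2/5}; counting standard monomials gives mu = 8. Corank 2; j^3 = (2*u + v)*(5*u + 2*v)^2 has shape L^2 M (L != M), so D-series; mu = 8 gives D_8.

Type D_{8}, Milnor number mu = 8.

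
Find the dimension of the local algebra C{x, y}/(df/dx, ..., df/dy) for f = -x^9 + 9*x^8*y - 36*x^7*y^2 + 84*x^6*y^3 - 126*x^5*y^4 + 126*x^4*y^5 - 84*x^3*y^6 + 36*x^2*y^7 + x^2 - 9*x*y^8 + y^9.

8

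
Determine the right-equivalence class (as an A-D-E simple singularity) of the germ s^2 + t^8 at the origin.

A_{7}

The Hessian of f at 0 has rank 1. Corank 1: A-series; mu = 7 gives A_7.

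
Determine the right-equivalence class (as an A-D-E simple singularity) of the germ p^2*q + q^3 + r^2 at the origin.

The Hessian of f at 0 has rank 1. Corank 2; j^3 = q*(p^2 + q^2) splits into three distinct lines over C (the quadratic factor has nonzero discriminant), so D_4.

D4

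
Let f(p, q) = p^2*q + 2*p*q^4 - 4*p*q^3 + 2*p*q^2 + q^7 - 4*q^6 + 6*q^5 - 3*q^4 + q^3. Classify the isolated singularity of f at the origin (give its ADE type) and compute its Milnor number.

The Hessian of f at 0 has rank 0. Corank 2; j^3 = q*(p + q)^2 has shape L^2 M (L != M), so D-series; mu = 5 gives D_5.

Type D_5, Milnor number mu = 5.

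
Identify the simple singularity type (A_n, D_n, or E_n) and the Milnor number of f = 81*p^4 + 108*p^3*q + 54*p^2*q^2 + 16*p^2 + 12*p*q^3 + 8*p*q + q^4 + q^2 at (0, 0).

Type A_3, Milnor number mu = 3.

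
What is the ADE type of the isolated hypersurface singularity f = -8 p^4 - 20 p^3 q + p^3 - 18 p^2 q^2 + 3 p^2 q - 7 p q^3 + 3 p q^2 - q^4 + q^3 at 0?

The Hessian of f at 0 is [[0, 0], [0, 0]] with rank 0, so corank 2. A Groebner basis of the Jacobian ideal J(f) in C{p,q} is {3*p^2/4 + 3*p*q/2 + q^4 + q^3/4 + 3*q^2/4, p^3 - 9*p^2/4 - 9*p*q/2 + q^3/4 - 9*q^2/4, p^2*q + 7*p^2/4 + 7*p*q/2 - 5*q^3/12 + 7*q^2/4, -p^2 + p*q^2 - 2*p*q + 2*q^3/3 - q^2}; counting standard monomials gives mu = 7. Corank 2; j^3 = (p + q)^3 is a perfect cube, so E-series; the 4-jet and mu = 7 give E_7.

E7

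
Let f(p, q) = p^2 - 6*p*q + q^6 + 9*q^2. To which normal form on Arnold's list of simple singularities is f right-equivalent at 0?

The Hessian of f at 0 is [[2, -6], [-6, 18]] with rank 1, so corank 1. A Groebner basis of the Jacobian ideal J(f) in C{p,q} is {q^5, p - 3*q}; counting standard monomials gives mu = 5. Corank 1: A-series; mu = 5 gives A_5.

A5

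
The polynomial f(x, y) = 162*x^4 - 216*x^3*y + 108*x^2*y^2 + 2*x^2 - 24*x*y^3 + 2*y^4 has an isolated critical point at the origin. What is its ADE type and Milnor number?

Type A3, Milnor number mu = 3.

The Hessian of f at 0 has rank 1. Corank 1: A-series; mu = 3 gives A_3.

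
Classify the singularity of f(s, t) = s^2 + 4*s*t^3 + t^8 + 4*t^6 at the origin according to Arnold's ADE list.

The Hessian of f at 0 has rank 1. Corank 1: A-series; mu = 7 gives A_7.

A_{7}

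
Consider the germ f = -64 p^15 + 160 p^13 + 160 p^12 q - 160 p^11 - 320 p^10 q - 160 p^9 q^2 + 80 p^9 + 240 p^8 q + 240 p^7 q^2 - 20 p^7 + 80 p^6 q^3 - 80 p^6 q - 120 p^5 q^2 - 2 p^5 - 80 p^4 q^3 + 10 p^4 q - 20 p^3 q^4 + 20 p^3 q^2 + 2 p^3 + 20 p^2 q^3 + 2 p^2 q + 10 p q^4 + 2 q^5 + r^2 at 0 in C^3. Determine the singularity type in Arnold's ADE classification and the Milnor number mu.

Type D_6, Milnor number mu = 6.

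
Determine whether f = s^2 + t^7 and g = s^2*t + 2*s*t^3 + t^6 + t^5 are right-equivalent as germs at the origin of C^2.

The Hessian of f at 0 has rank 1. Corank 1: A-series; mu = 6 gives A_6. The Hessian of g at 0 has rank 0. Corank 2; j^3 = s^2*t has shape L^2 M (L != M), so D-series; mu = 7 gives D_7. f is A_6 but g is D_7, hence not right-equivalent.

No.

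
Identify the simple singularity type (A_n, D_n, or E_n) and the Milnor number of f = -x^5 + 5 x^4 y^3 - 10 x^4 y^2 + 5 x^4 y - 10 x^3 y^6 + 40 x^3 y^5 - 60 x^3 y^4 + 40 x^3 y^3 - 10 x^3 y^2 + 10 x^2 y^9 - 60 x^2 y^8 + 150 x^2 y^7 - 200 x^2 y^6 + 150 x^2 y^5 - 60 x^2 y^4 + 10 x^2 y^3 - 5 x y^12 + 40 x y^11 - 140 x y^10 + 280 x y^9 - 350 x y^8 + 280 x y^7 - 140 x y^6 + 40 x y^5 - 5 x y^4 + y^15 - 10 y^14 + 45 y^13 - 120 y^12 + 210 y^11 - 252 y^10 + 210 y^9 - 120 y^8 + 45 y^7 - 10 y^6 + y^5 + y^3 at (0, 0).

The Hessian of f at 0 has rank 0. Corank 2; j^3 = y^3 is a perfect cube, so E-series; the 5-jet and mu = 8 give E_8.

Type E_8, Milnor number mu = 8.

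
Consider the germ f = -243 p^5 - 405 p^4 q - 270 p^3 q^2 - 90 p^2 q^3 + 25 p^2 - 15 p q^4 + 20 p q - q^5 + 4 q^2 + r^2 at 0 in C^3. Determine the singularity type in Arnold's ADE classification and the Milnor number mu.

Type A4, Milnor number mu = 4.

The Hessian of f at 0 is [[50, 20, 0], [20, 8, 0], [0, 0, 2]] with rank 2, so corank 1. A Groebner basis of the Jacobian ideal J(f) in C{p,q,r} is {q^4, p + 2*q/5, r}; counting standard monomials gives mu = 4. Corank 1: A-series; mu = 4 gives A_4.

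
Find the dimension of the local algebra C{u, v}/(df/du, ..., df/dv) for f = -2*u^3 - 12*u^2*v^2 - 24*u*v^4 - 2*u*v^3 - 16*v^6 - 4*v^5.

The Hessian of f at 0 has rank 0. Corank 2; j^3 = -2*u^3 is a perfect cube, so E-series; the 4-jet and mu = 7 give E_7.

7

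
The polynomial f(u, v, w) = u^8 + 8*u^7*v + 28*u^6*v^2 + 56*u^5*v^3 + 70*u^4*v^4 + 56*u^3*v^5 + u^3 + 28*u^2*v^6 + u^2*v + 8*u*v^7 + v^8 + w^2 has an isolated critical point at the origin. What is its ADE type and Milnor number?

Type D_9, Milnor number mu = 9.

The Hessian of f at 0 has rank 1. Corank 2; j^3 = u^2*(u + v) has shape L^2 M (L != M), so D-series; mu = 9 gives D_9.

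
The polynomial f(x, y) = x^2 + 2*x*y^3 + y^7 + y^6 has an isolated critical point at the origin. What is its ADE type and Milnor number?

The Hessian of f at 0 has rank 1. Corank 1: A-series; mu = 6 gives A_6.

Type A_{6}, Milnor number mu = 6.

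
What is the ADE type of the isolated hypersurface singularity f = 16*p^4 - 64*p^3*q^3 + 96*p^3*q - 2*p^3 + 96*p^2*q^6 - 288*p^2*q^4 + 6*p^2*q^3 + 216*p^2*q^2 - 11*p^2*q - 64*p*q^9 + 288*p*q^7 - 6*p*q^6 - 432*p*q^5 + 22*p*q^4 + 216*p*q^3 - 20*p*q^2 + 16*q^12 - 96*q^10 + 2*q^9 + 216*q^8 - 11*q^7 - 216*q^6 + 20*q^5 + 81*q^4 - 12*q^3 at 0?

The Hessian of f at 0 has rank 0. Corank 2; j^3 = -(p + 2*q)^2*(2*p + 3*q) has shape L^2 M (L != M), so D-series; mu = 5 gives D_5.

D_5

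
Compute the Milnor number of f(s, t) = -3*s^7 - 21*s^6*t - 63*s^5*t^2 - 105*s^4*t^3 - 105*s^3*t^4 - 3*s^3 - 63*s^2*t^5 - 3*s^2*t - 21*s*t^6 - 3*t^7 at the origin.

The Hessian of f at 0 has rank 0. Corank 2; j^3 = -3*s^2*(s + t) has shape L^2 M (L != M), so D-series; mu = 8 gives D_8.

8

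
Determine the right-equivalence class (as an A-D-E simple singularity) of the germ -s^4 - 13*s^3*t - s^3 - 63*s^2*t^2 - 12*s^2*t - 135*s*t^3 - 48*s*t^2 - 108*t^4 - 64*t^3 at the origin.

E_{7}

The Hessian of f at 0 is [[0, 0], [0, 0]] with rank 0, so corank 2. A Groebner basis of the Jacobian ideal J(f) in C{s,t} is {3*s^2 + 24*s*t + t^4 - t^3 + 48*t^2, s^3 + 84*s^2 + 672*s*t + 36*t^3 + 1344*t^2, s^2*t - 15*s^2 - 120*s*t - 11*t^3 - 240*t^2, 2*s^2 + s*t^2 + 16*s*t + 10*t^3/3 + 32*t^2}; counting standard monomials gives mu = 7. Corank 2; j^3 = -(s + 4*t)^3 is a perfect cube, so E-series; the 4-jet and mu = 7 give E_7.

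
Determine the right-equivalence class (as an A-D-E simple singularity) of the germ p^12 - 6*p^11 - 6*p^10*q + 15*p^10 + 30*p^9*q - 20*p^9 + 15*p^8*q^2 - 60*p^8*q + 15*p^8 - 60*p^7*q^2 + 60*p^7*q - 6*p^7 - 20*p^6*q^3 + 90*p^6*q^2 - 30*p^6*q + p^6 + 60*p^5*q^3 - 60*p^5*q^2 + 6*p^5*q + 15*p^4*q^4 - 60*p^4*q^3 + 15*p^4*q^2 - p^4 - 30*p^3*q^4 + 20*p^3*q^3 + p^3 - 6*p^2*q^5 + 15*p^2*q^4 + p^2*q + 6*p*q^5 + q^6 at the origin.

The Hessian of f at 0 is [[0, 0], [0, 0]] with rank 0, so corank 2. A Groebner basis of the Jacobian ideal J(f) in C{p,q} is {-p*q/6 + q^5, p*q^2, p^2 + p*q}; counting standard monomials gives mu = 7. Corank 2; j^3 = p^2*(p + q) has shape L^2 M (L != M), so D-series; mu = 7 gives D_7.

D_{7}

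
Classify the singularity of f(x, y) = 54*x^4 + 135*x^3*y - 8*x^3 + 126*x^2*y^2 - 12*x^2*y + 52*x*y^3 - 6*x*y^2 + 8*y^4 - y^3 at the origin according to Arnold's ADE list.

E_{7}

The Hessian of f at 0 has rank 0. Corank 2; j^3 = -(2*x + y)^3 is a perfect cube, so E-series; the 4-jet and mu = 7 give E_7.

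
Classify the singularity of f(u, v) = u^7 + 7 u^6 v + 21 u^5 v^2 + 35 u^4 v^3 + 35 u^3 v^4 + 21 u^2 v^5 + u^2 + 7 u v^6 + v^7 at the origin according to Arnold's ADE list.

The Hessian of f at 0 is [[2, 0], [0, 0]] with rank 1, so corank 1. A Groebner basis of the Jacobian ideal J(f) in C{u,v} is {v^6, u}; counting standard monomials gives mu = 6. Corank 1: A-series; mu = 6 gives A_6.

A6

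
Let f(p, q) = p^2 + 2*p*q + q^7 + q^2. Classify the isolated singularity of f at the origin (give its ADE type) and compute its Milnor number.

Type A_6, Milnor number mu = 6.

The Hessian of f at 0 has rank 1. Corank 1: A-series; mu = 6 gives A_6.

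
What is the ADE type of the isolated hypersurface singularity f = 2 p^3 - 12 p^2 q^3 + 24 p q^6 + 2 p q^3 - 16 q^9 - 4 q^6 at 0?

The Hessian of f at 0 has rank 0. Corank 2; j^3 = 2*p^3 is a perfect cube, so E-series; the 4-jet and mu = 7 give E_7.

E7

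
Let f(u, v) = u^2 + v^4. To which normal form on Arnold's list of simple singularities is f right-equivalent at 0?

A3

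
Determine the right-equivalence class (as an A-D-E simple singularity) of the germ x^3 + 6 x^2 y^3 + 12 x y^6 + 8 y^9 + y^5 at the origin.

E_8

The Hessian of f at 0 is [[0, 0], [0, 0]] with rank 0, so corank 2. A Groebner basis of the Jacobian ideal J(f) in C{x,y} is {x^2/4 + x*y^3, y^4, x^3, x^2*y}; counting standard monomials gives mu = 8. Corank 2; j^3 = x^3 is a perfect cube, so E-series; the 5-jet and mu = 8 give E_8.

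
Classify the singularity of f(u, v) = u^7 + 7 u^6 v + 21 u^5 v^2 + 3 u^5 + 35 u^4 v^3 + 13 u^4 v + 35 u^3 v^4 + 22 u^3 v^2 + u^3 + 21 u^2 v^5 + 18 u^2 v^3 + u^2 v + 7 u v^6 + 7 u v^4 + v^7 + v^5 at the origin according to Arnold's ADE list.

The Hessian of f at 0 is [[0, 0], [0, 0]] with rank 0, so corank 2. A Groebner basis of the Jacobian ideal J(f) in C{u,v} is {-u*v/4 + v^4, u*v^2, u^2 + 5*u*v/4}; counting standard monomials gives mu = 6. Corank 2; j^3 = u^2*(u + v) has shape L^2 M (L != M), so D-series; mu = 6 gives D_6.

D_6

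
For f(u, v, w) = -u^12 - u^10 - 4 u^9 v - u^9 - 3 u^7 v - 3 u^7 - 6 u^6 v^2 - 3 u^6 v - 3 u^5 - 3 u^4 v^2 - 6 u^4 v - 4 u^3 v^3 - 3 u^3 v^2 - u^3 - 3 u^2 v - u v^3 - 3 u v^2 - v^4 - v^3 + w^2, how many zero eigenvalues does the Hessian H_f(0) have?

2

The Hessian at 0 is [[0, 0, 0], [0, 0, 0], [0, 0, 2]] of rank 1; hence corank 2.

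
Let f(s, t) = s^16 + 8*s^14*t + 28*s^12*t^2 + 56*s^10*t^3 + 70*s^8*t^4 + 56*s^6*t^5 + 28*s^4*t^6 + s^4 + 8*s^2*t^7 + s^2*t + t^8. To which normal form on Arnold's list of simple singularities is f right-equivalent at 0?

D_9

The Hessian of f at 0 is [[0, 0], [0, 0]] with rank 0, so corank 2. A Groebner basis of the Jacobian ideal J(f) in C{s,t} is {s^2/8 + t^7, s^3, s*t}; counting standard monomials gives mu = 9. Corank 2; j^3 = s^2*t has shape L^2 M (L != M), so D-series; mu = 9 gives D_9.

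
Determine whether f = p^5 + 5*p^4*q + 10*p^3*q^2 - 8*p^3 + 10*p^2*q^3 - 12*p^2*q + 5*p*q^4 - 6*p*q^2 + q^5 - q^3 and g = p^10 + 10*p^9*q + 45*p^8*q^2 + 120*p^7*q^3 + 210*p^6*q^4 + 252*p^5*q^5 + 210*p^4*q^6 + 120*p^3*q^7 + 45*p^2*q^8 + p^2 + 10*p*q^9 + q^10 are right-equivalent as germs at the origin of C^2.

The Hessian of f at 0 has rank 0. Corank 2; j^3 = -(2*p + q)^3 is a perfect cube, so E-series; the 5-jet and mu = 8 give E_8. The Hessian of g at 0 has rank 1. Corank 1: A-series; mu = 9 gives A_9. f is E_8 but g is A_9, hence not right-equivalent.

No.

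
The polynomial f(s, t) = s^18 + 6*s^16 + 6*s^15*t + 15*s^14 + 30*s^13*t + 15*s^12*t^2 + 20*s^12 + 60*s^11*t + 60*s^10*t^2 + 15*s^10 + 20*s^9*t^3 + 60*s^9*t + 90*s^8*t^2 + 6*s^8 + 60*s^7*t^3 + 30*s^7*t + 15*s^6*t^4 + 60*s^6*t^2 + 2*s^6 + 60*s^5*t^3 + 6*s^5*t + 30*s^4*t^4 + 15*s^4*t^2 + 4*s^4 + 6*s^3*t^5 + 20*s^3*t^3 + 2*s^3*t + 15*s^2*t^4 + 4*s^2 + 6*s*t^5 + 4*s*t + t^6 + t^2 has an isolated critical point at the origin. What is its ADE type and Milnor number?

Type A_{5}, Milnor number mu = 5.

The Hessian of f at 0 is [[8, 4], [4, 2]] with rank 1, so corank 1. A Groebner basis of the Jacobian ideal J(f) in C{s,t} is {s*t^2 + 8*s + 4*t, -16*s + t^3 - 8*t, s^2 + s*t + t^2/4}; counting standard monomials gives mu = 5. Corank 1: A-series; mu = 5 gives A_5.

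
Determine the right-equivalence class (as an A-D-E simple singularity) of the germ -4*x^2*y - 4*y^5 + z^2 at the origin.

The Hessian of f at 0 has rank 1. Corank 2; j^3 = -4*x^2*y has shape L^2 M (L != M), so D-series; mu = 6 gives D_6.

D_6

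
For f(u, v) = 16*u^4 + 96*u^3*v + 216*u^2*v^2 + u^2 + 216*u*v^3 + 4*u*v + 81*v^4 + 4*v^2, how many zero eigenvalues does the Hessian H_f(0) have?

1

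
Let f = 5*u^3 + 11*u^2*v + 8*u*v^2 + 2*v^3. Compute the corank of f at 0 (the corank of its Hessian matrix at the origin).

2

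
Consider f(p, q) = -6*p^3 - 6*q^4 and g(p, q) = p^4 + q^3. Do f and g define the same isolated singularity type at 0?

The Hessian of f at 0 has rank 0. Corank 2; j^3 = -6*p^3 is a perfect cube, so E-series; the 4-jet and mu = 6 give E_6. The Hessian of g at 0 has rank 0. Corank 2; j^3 = q^3 is a perfect cube, so E-series; the 4-jet and mu = 6 give E_6. Both have type E_6, hence right-equivalent.

Yes.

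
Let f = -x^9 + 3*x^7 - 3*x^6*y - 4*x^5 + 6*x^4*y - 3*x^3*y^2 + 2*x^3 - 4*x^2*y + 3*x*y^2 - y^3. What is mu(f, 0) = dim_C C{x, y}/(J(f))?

4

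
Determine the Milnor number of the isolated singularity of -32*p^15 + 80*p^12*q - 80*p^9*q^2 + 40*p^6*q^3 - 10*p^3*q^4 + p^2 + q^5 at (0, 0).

4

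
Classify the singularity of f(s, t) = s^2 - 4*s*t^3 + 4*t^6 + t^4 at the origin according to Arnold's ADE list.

A_3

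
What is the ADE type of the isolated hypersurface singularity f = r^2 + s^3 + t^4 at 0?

E6

The Hessian of f at 0 has rank 1. Corank 2; j^3 = s^3 is a perfect cube, so E-series; the 4-jet and mu = 6 give E_6.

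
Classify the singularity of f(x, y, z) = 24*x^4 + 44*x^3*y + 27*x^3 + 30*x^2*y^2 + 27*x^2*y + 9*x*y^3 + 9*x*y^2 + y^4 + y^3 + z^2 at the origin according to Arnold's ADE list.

E_7

The Hessian of f at 0 is [[0, 0, 0], [0, 0, 0], [0, 0, 2]] with rank 1, so corank 2. A Groebner basis of the Jacobian ideal J(f) in C{x,y,z} is {19683*x^2/4 + 6561*x*y/2 + y^4 + 27*y^3/4 + 2187*y^2/4, x^3 + 135*x^2/4 + 45*x*y/2 + y^3/12 + 15*y^2/4, x^2*y - 243*x^2/4 - 81*x*y/2 - 7*y^3/36 - 27*y^2/4, 81*x^2 + x*y^2 + 54*x*y + 4*y^3/9 + 9*y^2, z}; counting standard monomials gives mu = 7. Corank 2; j^3 = (3*x + y)^3 is a perfect cube, so E-series; the 4-jet and mu = 7 give E_7.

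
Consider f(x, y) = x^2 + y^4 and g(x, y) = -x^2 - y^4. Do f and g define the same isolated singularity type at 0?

The Hessian of f at 0 is [[2, 0], [0, 0]] with rank 1, so corank 1. A Groebner basis of the Jacobian ideal J(f) in C{x,y} is {y^3, x}; counting standard monomials gives mu = 3. Corank 1: A-series; mu = 3 gives A_3. The Hessian of g at 0 is [[-2, 0], [0, 0]] with rank 1, so corank 1. A Groebner basis of the Jacobian ideal J(g) in C{x,y} is {y^3, x}; counting standard monomials gives mu = 3. Corank 1: A-series; mu = 3 gives A_3. Both have type A_3, hence right-equivalent.

Yes.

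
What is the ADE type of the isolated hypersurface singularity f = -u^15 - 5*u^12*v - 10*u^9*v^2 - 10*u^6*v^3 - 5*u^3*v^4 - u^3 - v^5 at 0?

E8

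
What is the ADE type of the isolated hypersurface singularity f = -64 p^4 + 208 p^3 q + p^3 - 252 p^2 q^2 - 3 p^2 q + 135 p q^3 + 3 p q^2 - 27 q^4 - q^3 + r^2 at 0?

E_{7}

The Hessian of f at 0 is [[0, 0, 0], [0, 0, 0], [0, 0, 2]] with rank 1, so corank 2. A Groebner basis of the Jacobian ideal J(f) in C{p,q,r} is {3*p^2/16 - 3*p*q/8 + q^4 - q^3/16 + 3*q^2/16, p^3 - 21*p^2/16 + 21*p*q/8 - 9*q^3/16 - 21*q^2/16, p^2*q - 15*p^2/16 + 15*p*q/8 - 11*q^3/16 - 15*q^2/16, -p^2/2 + p*q^2 + p*q - 5*q^3/6 - q^2/2, r}; counting standard monomials gives mu = 7. Corank 2; j^3 = (p - q)^3 is a perfect cube, so E-series; the 4-jet and mu = 7 give E_7.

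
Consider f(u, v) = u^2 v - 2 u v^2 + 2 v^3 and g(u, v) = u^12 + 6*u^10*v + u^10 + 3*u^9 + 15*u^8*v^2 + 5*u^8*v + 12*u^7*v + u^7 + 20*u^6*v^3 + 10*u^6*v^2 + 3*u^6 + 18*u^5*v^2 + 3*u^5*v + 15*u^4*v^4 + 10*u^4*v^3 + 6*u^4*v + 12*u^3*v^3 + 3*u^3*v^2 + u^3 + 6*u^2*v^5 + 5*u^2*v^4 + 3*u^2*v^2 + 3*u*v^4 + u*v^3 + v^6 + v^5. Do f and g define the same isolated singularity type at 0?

The Hessian of f at 0 has rank 0. Corank 2; j^3 = v*(u^2 - 2*u*v + 2*v^2) splits into three distinct lines over C (the quadratic factor has nonzero discriminant), so D_4. The Hessian of g at 0 has rank 0. Corank 2; j^3 = u^3 is a perfect cube, so E-series; the 4-jet and mu = 7 give E_7. f is D_4 but g is E_7, hence not right-equivalent.

No.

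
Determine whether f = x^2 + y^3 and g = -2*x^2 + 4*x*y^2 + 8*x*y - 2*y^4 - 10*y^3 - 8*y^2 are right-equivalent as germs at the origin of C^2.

The Hessian of f at 0 is [[2, 0], [0, 0]] with rank 1, so corank 1. A Groebner basis of the Jacobian ideal J(f) in C{x,y} is {y^2, x}; counting standard monomials gives mu = 2. Corank 1: A-series; mu = 2 gives A_2. The Hessian of g at 0 is [[-4, 8], [8, -16]] with rank 1, so corank 1. A Groebner basis of the Jacobian ideal J(g) in C{x,y} is {y^2, x - 2*y}; counting standard monomials gives mu = 2. Corank 1: A-series; mu = 2 gives A_2. Both have type A_2, hence right-equivalent.

Yes.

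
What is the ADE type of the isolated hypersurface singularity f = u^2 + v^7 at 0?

A6

The Hessian of f at 0 has rank 1. Corank 1: A-series; mu = 6 gives A_6.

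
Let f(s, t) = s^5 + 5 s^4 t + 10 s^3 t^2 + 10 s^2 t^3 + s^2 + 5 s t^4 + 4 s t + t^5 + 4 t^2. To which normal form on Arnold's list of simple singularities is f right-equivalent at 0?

A_4

The Hessian of f at 0 has rank 1. Corank 1: A-series; mu = 4 gives A_4.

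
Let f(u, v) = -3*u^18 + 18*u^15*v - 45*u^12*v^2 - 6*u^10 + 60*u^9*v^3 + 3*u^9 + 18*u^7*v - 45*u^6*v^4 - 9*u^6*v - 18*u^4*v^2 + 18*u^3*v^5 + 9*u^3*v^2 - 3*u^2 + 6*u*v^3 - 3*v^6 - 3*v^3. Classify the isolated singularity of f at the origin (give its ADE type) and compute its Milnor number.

The Hessian of f at 0 has rank 1. Corank 1: A-series; mu = 2 gives A_2.

Type A_2, Milnor number mu = 2.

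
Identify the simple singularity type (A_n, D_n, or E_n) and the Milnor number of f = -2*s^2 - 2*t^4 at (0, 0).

The Hessian of f at 0 has rank 1. Corank 1: A-series; mu = 3 gives A_3.

Type A_{3}, Milnor number mu = 3.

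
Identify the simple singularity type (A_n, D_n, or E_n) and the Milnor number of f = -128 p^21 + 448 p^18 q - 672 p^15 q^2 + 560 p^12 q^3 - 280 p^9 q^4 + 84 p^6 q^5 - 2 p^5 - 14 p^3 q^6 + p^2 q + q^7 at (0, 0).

Type D_8, Milnor number mu = 8.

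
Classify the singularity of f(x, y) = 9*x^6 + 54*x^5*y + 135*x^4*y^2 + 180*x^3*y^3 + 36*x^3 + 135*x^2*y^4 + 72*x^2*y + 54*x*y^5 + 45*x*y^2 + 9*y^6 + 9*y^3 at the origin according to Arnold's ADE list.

D_{7}

The Hessian of f at 0 has rank 0. Corank 2; j^3 = 9*(x + y)*(2*x + y)^2 has shape L^2 M (L != M), so D-series; mu = 7 gives D_7.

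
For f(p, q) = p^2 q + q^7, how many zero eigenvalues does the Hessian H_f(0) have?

The Hessian at 0 is [[0, 0], [0, 0]] of rank 0; hence corank 2.

2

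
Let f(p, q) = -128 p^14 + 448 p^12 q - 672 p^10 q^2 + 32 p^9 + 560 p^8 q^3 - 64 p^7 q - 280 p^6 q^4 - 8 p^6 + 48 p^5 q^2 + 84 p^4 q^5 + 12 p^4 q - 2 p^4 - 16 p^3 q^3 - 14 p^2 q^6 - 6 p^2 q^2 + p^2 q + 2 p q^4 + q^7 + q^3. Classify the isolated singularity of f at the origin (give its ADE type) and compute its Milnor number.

Type D4, Milnor number mu = 4.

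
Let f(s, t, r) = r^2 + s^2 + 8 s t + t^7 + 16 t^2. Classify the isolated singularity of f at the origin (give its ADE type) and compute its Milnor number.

The Hessian of f at 0 is [[2, 8, 0], [8, 32, 0], [0, 0, 2]] with rank 2, so corank 1. A Groebner basis of the Jacobian ideal J(f) in C{s,t,r} is {t^6, s + 4*t, r}; counting standard monomials gives mu = 6. Corank 1: A-series; mu = 6 gives A_6.

Type A_{6}, Milnor number mu = 6.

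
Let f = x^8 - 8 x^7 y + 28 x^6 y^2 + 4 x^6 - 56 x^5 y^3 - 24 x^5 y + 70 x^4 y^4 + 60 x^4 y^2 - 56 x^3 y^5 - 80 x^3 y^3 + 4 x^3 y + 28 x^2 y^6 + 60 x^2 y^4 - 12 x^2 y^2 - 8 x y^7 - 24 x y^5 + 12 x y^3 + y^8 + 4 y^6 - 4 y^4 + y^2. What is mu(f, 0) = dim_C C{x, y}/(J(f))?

The Hessian of f at 0 is [[0, 0], [0, 2]] with rank 1, so corank 1. A Groebner basis of the Jacobian ideal J(f) in C{x,y} is {x^3 - 3*x^2*y + y/2, x*y^2, y^3}; counting standard monomials gives mu = 7. Corank 1: A-series; mu = 7 gives A_7.

7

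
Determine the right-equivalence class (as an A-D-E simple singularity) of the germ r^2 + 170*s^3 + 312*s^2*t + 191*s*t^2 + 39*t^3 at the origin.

The Hessian of f at 0 has rank 1. Corank 2; j^3 = (5*s + 3*t)*(34*s^2 + 42*s*t + 13*t^2) splits into three distinct lines over C (the quadratic factor has nonzero discriminant), so D_4.

D_{4}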